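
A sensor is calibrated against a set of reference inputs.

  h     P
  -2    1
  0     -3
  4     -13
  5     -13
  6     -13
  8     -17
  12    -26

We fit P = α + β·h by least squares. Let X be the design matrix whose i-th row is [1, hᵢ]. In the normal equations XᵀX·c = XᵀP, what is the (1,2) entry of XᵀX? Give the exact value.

33

Row 1 ↔ basis 1, column 2 ↔ basis h, so (XᵀX)_{1,2} = Σᵢ h = (1)·(-2) + (1)·(0) + (1)·(4) + (1)·(5) + (1)·(6) + (1)·(8) + (1)·(12) = 33.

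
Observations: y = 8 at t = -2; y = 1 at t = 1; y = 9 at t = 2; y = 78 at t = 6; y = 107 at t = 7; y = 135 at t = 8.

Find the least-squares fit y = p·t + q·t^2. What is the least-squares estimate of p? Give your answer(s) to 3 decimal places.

p = 0.379

MᵀM·[p, q]ᵀ = Mᵀy reads: 158·p + 1072·q = 2300;  1072·p + 7826·q = 16760.
Eliminating q: 7826·(row 1) − 1072·(row 2) gives 87324·p = 7826·2300 − 1072·16760 = 33080, so p = 8270/21831.
Then q = (16760 − 1072·(8270/21831))/7826 = 45620/21831.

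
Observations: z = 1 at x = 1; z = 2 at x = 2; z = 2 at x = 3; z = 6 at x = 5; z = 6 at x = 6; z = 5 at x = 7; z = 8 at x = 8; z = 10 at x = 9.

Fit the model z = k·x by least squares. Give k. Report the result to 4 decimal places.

k = 0.9888

The normal system MᵀM·[k]ᵀ = Mᵀz is [[269]]·[k]ᵀ = [266]ᵀ.
Hence k = 266 / 269 ≈ 0.988848.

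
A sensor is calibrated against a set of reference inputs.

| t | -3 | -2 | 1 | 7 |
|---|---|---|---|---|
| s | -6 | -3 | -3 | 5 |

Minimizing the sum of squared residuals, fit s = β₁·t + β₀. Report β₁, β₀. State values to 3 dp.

From the data, Σt·t = 63, Σt = 3, Σ1 = 4.
And Σt·s = 56, Σs = -7.
So XᵀX·[β₁, β₀]ᵀ = Xᵀs: [[63, 3]; [3, 4]]·[β₁, β₀]ᵀ = [56, -7]ᵀ.
Eliminating β₀: 4·(row 1) − 3·(row 2) gives 243·β₁ = 4·56 − 3·(-7) = 245, so β₁ = 245/243.
Then β₀ = ((-7) − 3·(245/243))/4 = -203/81.

β₁ = 1.008, β₀ = -2.506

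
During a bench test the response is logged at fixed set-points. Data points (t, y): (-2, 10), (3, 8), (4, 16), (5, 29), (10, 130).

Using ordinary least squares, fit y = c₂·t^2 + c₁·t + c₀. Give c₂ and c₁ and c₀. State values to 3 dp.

c₂ = 1.482, c₁ = -1.839, c₀ = 0.324

From the data, Σt^2·t^2 = 10978, Σt^2·t = 1208, Σt^2 = 154, Σt·t = 154, Σt = 20, Σ1 = 5.
Right-hand side: Σt^2·y = 14093, Σt·y = 1513, Σy = 193.
Solving the 3×3 system (Gaussian elimination) gives c₂ = 3701/2498, c₁ = -169987/92426, c₀ = 14966/46213.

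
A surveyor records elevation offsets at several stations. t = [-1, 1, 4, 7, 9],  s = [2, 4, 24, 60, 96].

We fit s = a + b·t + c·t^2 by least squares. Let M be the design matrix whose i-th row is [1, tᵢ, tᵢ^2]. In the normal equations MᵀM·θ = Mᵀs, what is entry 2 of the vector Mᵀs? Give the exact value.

Entry 2 ↔ basis t, so (Mᵀs)_{2} = Σᵢ (t)·sᵢ = (-1)·(2) + (1)·(4) + (4)·(24) + (7)·(60) + (9)·(96) = 1382.

1382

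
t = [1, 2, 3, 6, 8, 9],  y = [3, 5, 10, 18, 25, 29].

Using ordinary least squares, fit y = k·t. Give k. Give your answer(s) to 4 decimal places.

k = 3.1385

Sums needed: Σt·t = 195.
And Σt·y = 612.
MᵀM·[k]ᵀ = Mᵀy becomes [[195]]·[k]ᵀ = [612]ᵀ.
Hence k = 612 / 195 ≈ 3.13846.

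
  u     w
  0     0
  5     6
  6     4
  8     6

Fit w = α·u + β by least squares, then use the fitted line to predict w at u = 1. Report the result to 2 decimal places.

ŵ = 1.19

Compute the Gram sums: Σu·u = 125, Σu = 19, Σ1 = 4.
For Xᵀw: Σu·w = 102, Σw = 16.
Normal equations: [[125, 19]; [19, 4]]·[α, β]ᵀ = [102, 16]ᵀ.
Δ = 125·4 − 19² = 139.
α = (102·4 − 19·16)/139 = 104/139; β = (125·16 − 19·102)/139 = 62/139.
At u = 1: ŵ = (104/139)·(1) + (62/139)·(1) = 166/139.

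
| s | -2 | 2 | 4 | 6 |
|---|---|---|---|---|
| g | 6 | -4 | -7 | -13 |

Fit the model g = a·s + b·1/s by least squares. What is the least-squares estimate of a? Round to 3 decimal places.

a = -1.994

Compute the Gram sums: Σs·s = 60, Σs·1/s = 4, Σ1/s·1/s = 85/144.
For Xᵀg: Σs·g = -126, Σ1/s·g = -107/12.
Normal equations: [[60, 4]; [4, 85/144]]·[a, b]ᵀ = [-126, -107/12]ᵀ.
Determinant 60·(85/144) − 4² = 233/12.
a = ((-126)·(85/144) − 4·(-107/12))/(233/12) = -929/466; b = (60·(-107/12) − 4·(-126))/(233/12) = -372/233.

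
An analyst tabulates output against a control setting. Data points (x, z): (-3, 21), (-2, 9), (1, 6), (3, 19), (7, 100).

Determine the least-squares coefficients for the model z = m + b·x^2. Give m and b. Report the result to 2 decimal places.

From the data, Σ1 = 5, Σx^2 = 72, Σx^2·x^2 = 2580.
For Aᵀz: Σz = 155, Σx^2·z = 5302.
Normal equations: [[5, 72]; [72, 2580]]·[m, b]ᵀ = [155, 5302]ᵀ.
Δ = 5·2580 − 72² = 7716.
m = (155·2580 − 72·5302)/7716 = 1513/643; b = (5·5302 − 72·155)/7716 = 7675/3858.

m = 2.35, b = 1.99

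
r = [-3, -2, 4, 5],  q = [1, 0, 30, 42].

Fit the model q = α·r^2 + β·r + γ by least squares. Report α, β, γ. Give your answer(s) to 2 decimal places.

MᵀM·[α, β, γ]ᵀ = Mᵀq reads: 978·α + 154·β + 54·γ = 1539;  154·α + 54·β + 4·γ = 327;  54·α + 4·β + 4·γ = 73.
Row-reducing yields α = 13/14, β = 564/175, γ = 436/175.

α = 0.93, β = 3.22, γ = 2.49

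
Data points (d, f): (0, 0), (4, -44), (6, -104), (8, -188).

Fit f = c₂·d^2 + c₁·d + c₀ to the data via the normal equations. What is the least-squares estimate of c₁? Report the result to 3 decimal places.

Compute the Gram sums: Σd^2·d^2 = 5648, Σd^2·d = 792, Σd^2 = 116, Σd·d = 116, Σd = 18, Σ1 = 4.
For Aᵀf: Σd^2·f = -16480, Σd·f = -2304, Σf = -336.
AᵀA·[c₂, c₁, c₀]ᵀ = Aᵀf becomes [[5648, 792, 116]; [792, 116, 18]; [116, 18, 4]]·[c₂, c₁, c₀]ᵀ = [-16480, -2304, -336]ᵀ.
Inverting the 3×3 Gram matrix, [c₂, c₁, c₀]ᵀ = [-137/44, 153/110, 2/55]ᵀ.

c₁ = 1.391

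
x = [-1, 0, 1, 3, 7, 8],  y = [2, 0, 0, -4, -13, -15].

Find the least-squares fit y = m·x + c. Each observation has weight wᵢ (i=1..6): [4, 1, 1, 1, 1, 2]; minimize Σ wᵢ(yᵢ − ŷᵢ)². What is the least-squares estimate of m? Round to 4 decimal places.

MᵀWM·[m, c]ᵀ = MᵀWy reads: 191·m + 23·c = -351;  23·m + 10·c = -39.
Δ = 191·10 − 23² = 1381.
m = ((-351)·10 − 23·(-39))/1381 = -2613/1381; c = (191·(-39) − 23·(-351))/1381 = 624/1381.

m = -1.8921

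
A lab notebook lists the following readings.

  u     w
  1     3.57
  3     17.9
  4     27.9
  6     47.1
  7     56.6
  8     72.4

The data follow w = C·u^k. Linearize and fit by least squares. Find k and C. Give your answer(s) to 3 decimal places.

k = 1.433, C = 3.643

Linearized form: ln w = k·ln u + ln C. From the 6 transformed points,
Σln u = 8.3020, Σ(ln u)² = 14.4498, Σln w = 19.6565, Σln u·ln w = 31.4444.
Equations: 14.4498·k + 8.3020·ln C = 31.4444;  8.3020·k + 6·ln C = 19.6565.
Slope k = (n·Σln u·ln w − Σln u·Σln w)/(n·Σ(ln u)² − (Σln u)²) = (6·31.4444 − 8.3020·19.6565)/17.7753 = 1.43333; ln C = (Σln w − k·Σln u)/n = 1.29283, so C = exp(1.29283) = 3.64308.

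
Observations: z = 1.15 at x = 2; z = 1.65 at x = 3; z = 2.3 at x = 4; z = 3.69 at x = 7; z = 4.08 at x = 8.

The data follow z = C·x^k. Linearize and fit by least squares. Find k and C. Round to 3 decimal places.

Taking logs, ln z = k·ln x + ln C, so regress ln z on ln x.
Σln x = 7.2034, Σ(ln x)² = 11.7199, Σln z = 4.1852, Σln x·ln z = 7.2662.
Equations: 11.7199·k + 7.2034·ln C = 7.2662;  7.2034·k + 5·ln C = 4.1852.
Δ = 11.7199·5 − (7.2034)² = 6.7102; k = (7.2662·5 − 7.2034·4.1852)/6.7102 = 0.92152, ln C = (11.7199·4.1852 − 7.2034·7.2662)/6.7102 = -0.49058, so C = exp(-0.49058) = 0.61227.

k = 0.922, C = 0.612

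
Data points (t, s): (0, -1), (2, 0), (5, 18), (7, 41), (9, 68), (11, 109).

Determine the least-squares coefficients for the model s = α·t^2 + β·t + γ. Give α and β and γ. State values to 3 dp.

The normal equations are: 24244·α + 2536·β + 280·γ = 21156;  2536·α + 280·β + 34·γ = 2188;  280·α + 34·β + 6·γ = 235.
(Σt^2·t^2 = 24244, Σt^2·t = 2536, Σt^2 = 280, Σt·t = 280, Σt = 34, Σ1 = 6, Σt^2·s = 21156, Σt·s = 2188, Σs = 235.)
Inverting the 3×3 Gram matrix, [α, β, γ]ᵀ = [28846/28095, -76163/56190, -9988/9365]ᵀ.

α = 1.027, β = -1.355, γ = -1.067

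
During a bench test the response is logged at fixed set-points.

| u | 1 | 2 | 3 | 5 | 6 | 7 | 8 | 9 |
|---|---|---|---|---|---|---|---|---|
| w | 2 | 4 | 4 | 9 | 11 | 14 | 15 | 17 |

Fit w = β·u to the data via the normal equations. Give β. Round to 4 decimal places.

β = 1.8736

Forming MᵀM = [[269]] and Mᵀw = [504]ᵀ gives MᵀM·[β]ᵀ = Mᵀw.
β = 504/269 = 1.87361.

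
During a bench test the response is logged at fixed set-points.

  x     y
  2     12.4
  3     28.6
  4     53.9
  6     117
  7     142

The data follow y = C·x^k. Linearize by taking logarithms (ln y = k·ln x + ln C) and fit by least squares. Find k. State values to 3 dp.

k = 1.976

With ln yᵢ as the transformed response and ln xᵢ as the regressor:
AᵀA = [[10.6062, 6.9157]; [6.9157, 5]], rhs = [29.1328, 19.5762]ᵀ  (here Σln x = 6.9157, Σ(ln x)² = 10.6062, Σln y = 19.5762, Σln x·ln y = 29.1328).
Slope k = (n·Σln x·ln y − Σln x·Σln y)/(n·Σ(ln x)² − (Σln x)²) = (5·29.1328 − 6.9157·19.5762)/5.2037 = 1.97559; ln C = (Σln y − k·Σln x)/n = 1.18273.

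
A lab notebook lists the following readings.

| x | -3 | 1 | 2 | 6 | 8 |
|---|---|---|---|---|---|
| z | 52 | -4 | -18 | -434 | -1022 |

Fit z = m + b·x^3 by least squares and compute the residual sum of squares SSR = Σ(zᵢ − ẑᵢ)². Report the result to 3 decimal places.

SSR = 2.308

The normal system MᵀM·[m, b]ᵀ = Mᵀz is [[5, 710]; [710, 309594]]·[m, b]ᵀ = [-1426, -618560]ᵀ.
Δ = 5·309594 − 710² = 1043870.
m = ((-1426)·309594 − 710·(-618560))/1043870 = -1151722/521935; b = (5·(-618560) − 710·(-1426))/1043870 = -208034/104387.
Residuals: 207752/521935, 2216/11105, 78252/521935, -691348/521935, 301192/521935; SSR = 1204768/521935.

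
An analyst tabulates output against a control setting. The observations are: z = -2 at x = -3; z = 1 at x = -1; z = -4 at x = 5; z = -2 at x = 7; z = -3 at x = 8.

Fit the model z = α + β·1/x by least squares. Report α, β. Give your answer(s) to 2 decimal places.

α = -2.59, β = -3.40

The normal equations are: 5·α + (-727/840)·β = -10;  (-727/840)·α + (837649/705600)·β = -1507/840.
Eliminating β: (837649/705600)·(row 1) − (-727/840)·(row 2) gives (914929/176400)·α = (837649/705600)·(-10) − (-727/840)·(-1507/840) = -9472079/705600, so α = -9472079/3659716.
Then β = ((-1507/840) − (-727/840)·(-9472079/3659716))/(837649/705600) = -3109050/914929.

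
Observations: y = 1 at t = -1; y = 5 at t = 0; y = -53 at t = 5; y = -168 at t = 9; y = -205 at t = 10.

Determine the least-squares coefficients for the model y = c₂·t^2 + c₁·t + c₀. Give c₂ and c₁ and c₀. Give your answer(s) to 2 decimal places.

c₂ = -1.95, c₁ = -1.39, c₀ = 3.07

Normal-equation sums: Σt^2·t^2 = 17187, Σt^2·t = 1853, Σt^2 = 207, Σt·t = 207, Σt = 23, Σ1 = 5.
Right-hand side: Σt^2·y = -35432, Σt·y = -3828, Σy = -420.
Normal equations: [[17187, 1853, 207]; [1853, 207, 23]; [207, 23, 5]]·[c₂, c₁, c₀]ᵀ = [-35432, -3828, -420]ᵀ.
Solving the 3×3 system (Gaussian elimination) gives c₂ = -29534/15155, c₁ = -21044/15155, c₀ = 9298/3031.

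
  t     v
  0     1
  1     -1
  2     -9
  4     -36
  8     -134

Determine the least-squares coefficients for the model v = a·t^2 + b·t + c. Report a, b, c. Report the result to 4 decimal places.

Normal-equation sums: Σt^2·t^2 = 4369, Σt^2·t = 585, Σt^2 = 85, Σt·t = 85, Σt = 15, Σ1 = 5.
Right-hand side: Σt^2·v = -9189, Σt·v = -1235, Σv = -179.
Normal equations: [[4369, 585, 85]; [585, 85, 15]; [85, 15, 5]]·[a, b, c]ᵀ = [-9189, -1235, -179]ᵀ.
Solving the 3×3 system (Gaussian elimination) gives a = -25/13, b = -103/65, c = 107/65.

a = -1.9231, b = -1.5846, c = 1.6462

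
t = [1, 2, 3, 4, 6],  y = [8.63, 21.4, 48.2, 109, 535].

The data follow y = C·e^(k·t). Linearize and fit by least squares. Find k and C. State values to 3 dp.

Linearized form: ln y = k·t + ln C. From the 5 transformed points,
Σt = 16.0000, Σ(t)² = 66.0000, Σln y = 20.0676, Σt·ln y = 76.3671.
Equations: 66.0000·k + 16.0000·ln C = 76.3671;  16.0000·k + 5·ln C = 20.0676.
Solving (det = 74.0000): k = 0.82100, ln C = 1.38633, so C = exp(1.38633) = 4.00016.

k = 0.821, C = 4.000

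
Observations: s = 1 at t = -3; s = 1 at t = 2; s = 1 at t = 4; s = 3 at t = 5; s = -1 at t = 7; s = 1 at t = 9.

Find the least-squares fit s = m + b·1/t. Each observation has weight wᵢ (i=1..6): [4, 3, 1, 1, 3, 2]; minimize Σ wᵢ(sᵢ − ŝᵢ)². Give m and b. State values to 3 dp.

AᵀWA·[m, b]ᵀ = AᵀWs reads: 14·m + (1597/1260)·b = 10;  (1597/1260)·m + (2195429/1587600)·b = 1021/1260.
det = 14·(2195429/1587600) − (1597/1260)² = 1043911/58800.
m = (10·(2195429/1587600) − (1597/1260)·(1021/1260))/(1043911/58800) = 20323753/28185597; b = (14·(1021/1260) − (1597/1260)·10)/(1043911/58800) = -234640/3131733.

m = 0.721, b = -0.075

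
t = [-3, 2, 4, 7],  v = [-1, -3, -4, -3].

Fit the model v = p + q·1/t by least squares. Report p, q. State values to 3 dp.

p = -2.346, q = -2.889

With design matrix A, AᵀA = [[4, 47/84]; [47/84, 3133/7056]] and Aᵀv = [-11, -109/42]ᵀ.
Eliminating q: (3133/7056)·(row 1) − (47/84)·(row 2) gives (1147/784)·p = (3133/7056)·(-11) − (47/84)·(-109/42) = -24217/7056, so p = -24217/10323.
Then q = ((-109/42) − (47/84)·(-24217/10323))/(3133/7056) = -9940/3441.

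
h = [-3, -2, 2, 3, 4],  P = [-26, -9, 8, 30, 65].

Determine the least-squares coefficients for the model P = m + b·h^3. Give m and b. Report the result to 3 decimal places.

Normal-equation sums: Σ1 = 5, Σh^3 = 64, Σh^3·h^3 = 5682.
Moment sums: ΣP = 68, Σh^3·P = 5808.
Eliminating b: 5682·(row 1) − 64·(row 2) gives 24314·m = 5682·68 − 64·5808 = 14664, so m = 7332/12157.
Then b = (5808 − 64·(7332/12157))/5682 = 12344/12157.

m = 0.603, b = 1.015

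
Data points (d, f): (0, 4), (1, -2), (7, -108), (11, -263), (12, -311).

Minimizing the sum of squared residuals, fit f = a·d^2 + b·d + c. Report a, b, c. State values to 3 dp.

With design matrix X, XᵀX = [[37779, 3403, 315]; [3403, 315, 31]; [315, 31, 5]] and Xᵀf = [-81901, -7383, -680]ᵀ.
Inverting the 3×3 Gram matrix, [a, b, c]ᵀ = [-63919/31186, -24770/15593, 92749/31186]ᵀ.

a = -2.050, b = -1.589, c = 2.974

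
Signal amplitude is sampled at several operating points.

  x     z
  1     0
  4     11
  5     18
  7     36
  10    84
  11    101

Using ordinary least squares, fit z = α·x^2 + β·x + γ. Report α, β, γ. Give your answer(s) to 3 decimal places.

Compute the Gram sums: Σx^2·x^2 = 27924, Σx^2·x = 2864, Σx^2 = 312, Σx·x = 312, Σx = 38, Σ1 = 6.
For Mᵀz: Σx^2·z = 23011, Σx·z = 2337, Σz = 250.
MᵀM·[α, β, γ]ᵀ = Mᵀz becomes [[27924, 2864, 312]; [2864, 312, 38]; [312, 38, 6]]·[α, β, γ]ᵀ = [23011, 2337, 250]ᵀ.
Inverting the 3×3 Gram matrix, [α, β, γ]ᵀ = [7477/7676, -5989/3838, 3445/3838]ᵀ.

α = 0.974, β = -1.560, γ = 0.898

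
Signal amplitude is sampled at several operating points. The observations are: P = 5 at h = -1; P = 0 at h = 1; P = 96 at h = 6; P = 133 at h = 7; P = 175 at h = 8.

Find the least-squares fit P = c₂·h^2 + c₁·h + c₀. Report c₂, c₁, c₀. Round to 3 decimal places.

c₂ = 2.998, c₁ = -1.994, c₀ = -0.358

Setting ∂/∂c₂ … = 0 gives: 7795·c₂ + 1071·c₁ + 151·c₀ = 21178;  1071·c₂ + 151·c₁ + 21·c₀ = 2902;  151·c₂ + 21·c₁ + 5·c₀ = 409.
(Σh^2·h^2 = 7795, Σh^2·h = 1071, Σh^2 = 151, Σh·h = 151, Σh = 21, Σ1 = 5, Σh^2·P = 21178, Σh·P = 2902, ΣP = 409.)
Solving the 3×3 system (Gaussian elimination) gives c₂ = 92567/30878, c₁ = -61585/30878, c₀ = -5523/15439.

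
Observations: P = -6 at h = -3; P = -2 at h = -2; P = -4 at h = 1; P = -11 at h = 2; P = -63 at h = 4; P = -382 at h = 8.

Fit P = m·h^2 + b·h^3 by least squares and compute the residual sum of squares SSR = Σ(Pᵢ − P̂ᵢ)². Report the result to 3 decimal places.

Normal-equation sums: Σh^2·h^2 = 4466, Σh^2·h^3 = 33550, Σh^3·h^3 = 267098.
For XᵀP: Σh^2·P = -25566, Σh^3·P = -199530.
Normal equations: [[4466, 33550]; [33550, 267098]]·[m, b]ᵀ = [-25566, -199530]ᵀ.
Determinant 4466·267098 − 33550² = 67257168.
m = ((-25566)·267098 − 33550·(-199530))/67257168 = -2799916/1401191; b = (4466·(-199530) − 33550·(-25566))/67257168 = -63185/127381.
Residuals: -1973847/1401191, 2837002/1401191, -2109813/1401191, 1346843/1401191, 1005863/1401191, -202418/1401191; SSR = 13747364/1401191.

SSR = 9.811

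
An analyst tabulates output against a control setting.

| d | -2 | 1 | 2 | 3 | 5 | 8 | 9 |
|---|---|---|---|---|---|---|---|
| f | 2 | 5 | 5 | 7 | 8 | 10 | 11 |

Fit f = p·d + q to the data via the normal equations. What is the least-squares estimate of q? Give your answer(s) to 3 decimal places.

q = 3.903

MᵀM·[p, q]ᵀ = Mᵀf reads: 188·p + 26·q = 251;  26·p + 7·q = 48.
(Σd·d = 188, Σd = 26, Σ1 = 7, Σd·f = 251, Σf = 48.)
Eliminating q: 7·(row 1) − 26·(row 2) gives 640·p = 7·251 − 26·48 = 509, so p = 509/640.
Then q = (48 − 26·(509/640))/7 = 1249/320.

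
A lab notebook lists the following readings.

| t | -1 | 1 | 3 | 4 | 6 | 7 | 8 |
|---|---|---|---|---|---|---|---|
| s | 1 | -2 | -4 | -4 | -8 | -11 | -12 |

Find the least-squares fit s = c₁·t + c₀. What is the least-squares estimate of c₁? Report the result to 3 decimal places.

c₁ = -1.438

Compute the Gram sums: Σt·t = 176, Σt = 28, Σ1 = 7.
Right-hand side: Σt·s = -252, Σs = -40.
So MᵀM·[c₁, c₀]ᵀ = Mᵀs: [[176, 28]; [28, 7]]·[c₁, c₀]ᵀ = [-252, -40]ᵀ.
Determinant 176·7 − 28² = 448.
c₁ = ((-252)·7 − 28·(-40))/448 = -23/16; c₀ = (176·(-40) − 28·(-252))/448 = 1/28.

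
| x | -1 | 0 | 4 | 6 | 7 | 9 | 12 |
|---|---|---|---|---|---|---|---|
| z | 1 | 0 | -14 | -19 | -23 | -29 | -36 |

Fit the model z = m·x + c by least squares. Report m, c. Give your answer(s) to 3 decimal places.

Normal-equation sums: Σx·x = 327, Σx = 37, Σ1 = 7.
And Σx·z = -1025, Σz = -120.
AᵀA·[m, c]ᵀ = Aᵀz becomes [[327, 37]; [37, 7]]·[m, c]ᵀ = [-1025, -120]ᵀ.
Determinant 327·7 − 37² = 920.
m = ((-1025)·7 − 37·(-120))/920 = -547/184; c = (327·(-120) − 37·(-1025))/920 = -263/184.

m = -2.973, c = -1.429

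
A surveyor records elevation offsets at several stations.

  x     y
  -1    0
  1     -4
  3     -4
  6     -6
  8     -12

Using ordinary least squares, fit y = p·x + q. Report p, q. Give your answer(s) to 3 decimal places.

Compute the Gram sums: Σx·x = 111, Σx = 17, Σ1 = 5.
Moment sums: Σx·y = -148, Σy = -26.
Eliminating q: 5·(row 1) − 17·(row 2) gives 266·p = 5·(-148) − 17·(-26) = -298, so p = -149/133.
Then q = ((-26) − 17·(-149/133))/5 = -185/133.

p = -1.120, q = -1.391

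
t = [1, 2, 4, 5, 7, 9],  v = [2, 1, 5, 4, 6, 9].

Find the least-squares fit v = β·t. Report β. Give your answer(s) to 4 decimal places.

From the data, Σt·t = 176.
For Xᵀv: Σt·v = 167.
β = 167/176 = 0.948864.

β = 0.9489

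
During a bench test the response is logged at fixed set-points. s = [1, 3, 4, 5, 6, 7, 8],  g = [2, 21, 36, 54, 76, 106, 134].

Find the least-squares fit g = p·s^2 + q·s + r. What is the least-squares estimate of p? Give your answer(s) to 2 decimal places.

Sums needed: Σs^2·s^2 = 8756, Σs^2·s = 1288, Σs^2 = 200, Σs·s = 200, Σs = 34, Σ1 = 7.
And Σs^2·g = 18623, Σs·g = 2749, Σg = 429.
So MᵀM·[p, q, r]ᵀ = Mᵀg: [[8756, 1288, 200]; [1288, 200, 34]; [200, 34, 7]]·[p, q, r]ᵀ = [18623, 2749, 429]ᵀ.
Row-reducing yields p = 6583/3388, q = 4877/3388, r = -2069/1694.

p = 1.94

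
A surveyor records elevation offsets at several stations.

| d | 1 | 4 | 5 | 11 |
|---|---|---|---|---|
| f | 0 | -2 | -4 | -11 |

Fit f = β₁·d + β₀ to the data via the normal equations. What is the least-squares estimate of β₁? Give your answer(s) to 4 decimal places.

MᵀM·[β₁, β₀]ᵀ = Mᵀf reads: 163·β₁ + 21·β₀ = -149;  21·β₁ + 4·β₀ = -17.
Determinant 163·4 − 21² = 211.
β₁ = ((-149)·4 − 21·(-17))/211 = -239/211; β₀ = (163·(-17) − 21·(-149))/211 = 358/211.

β₁ = -1.1327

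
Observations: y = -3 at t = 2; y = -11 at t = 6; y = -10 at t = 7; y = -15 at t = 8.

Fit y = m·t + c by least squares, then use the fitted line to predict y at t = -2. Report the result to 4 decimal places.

ŷ = 4.3494

Compute the Gram sums: Σt·t = 153, Σt = 23, Σ1 = 4.
And Σt·y = -262, Σy = -39.
Normal equations: [[153, 23]; [23, 4]]·[m, c]ᵀ = [-262, -39]ᵀ.
Δ = 153·4 − 23² = 83.
m = ((-262)·4 − 23·(-39))/83 = -151/83; c = (153·(-39) − 23·(-262))/83 = 59/83.
At t = -2: ŷ = (-151/83)·(-2) + (59/83)·(1) = 361/83.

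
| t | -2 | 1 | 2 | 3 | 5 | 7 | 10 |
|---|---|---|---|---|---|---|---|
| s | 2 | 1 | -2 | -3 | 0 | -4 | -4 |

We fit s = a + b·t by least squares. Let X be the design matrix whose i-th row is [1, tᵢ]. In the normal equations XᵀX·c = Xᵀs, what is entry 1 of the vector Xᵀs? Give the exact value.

Entry 1 ↔ basis 1, so (Xᵀs)_{1} = Σᵢ sᵢ = (1)·(2) + (1)·(1) + (1)·(-2) + (1)·(-3) + (1)·(0) + (1)·(-4) + (1)·(-4) = -10.

-10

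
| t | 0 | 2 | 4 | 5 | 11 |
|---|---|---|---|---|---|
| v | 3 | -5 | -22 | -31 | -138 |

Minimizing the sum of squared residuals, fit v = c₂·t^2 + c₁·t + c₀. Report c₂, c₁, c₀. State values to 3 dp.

c₂ = -0.975, c₁ = -2.084, c₀ = 2.937

AᵀA·[c₂, c₁, c₀]ᵀ = Aᵀv reads: 15538·c₂ + 1528·c₁ + 166·c₀ = -17845;  1528·c₂ + 166·c₁ + 22·c₀ = -1771;  166·c₂ + 22·c₁ + 5·c₀ = -193.
(Σt^2·t^2 = 15538, Σt^2·t = 1528, Σt^2 = 166, Σt·t = 166, Σt = 22, Σ1 = 5, Σt^2·v = -17845, Σt·v = -1771, Σv = -193.)
Solving the 3×3 system (Gaussian elimination) gives c₂ = -46867/48074, c₁ = -100195/48074, c₀ = 70593/24037.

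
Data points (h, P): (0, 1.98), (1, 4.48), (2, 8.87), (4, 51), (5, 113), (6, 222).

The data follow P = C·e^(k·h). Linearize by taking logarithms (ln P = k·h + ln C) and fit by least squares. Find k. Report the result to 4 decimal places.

k = 0.7987

Taking logs, ln P = k·h + ln C, so regress ln P on h.
Σh = 18.0000, Σ(h)² = 82.0000, Σln P = 18.4273, Σh·ln P = 77.6453.
Equations: 82.0000·k + 18.0000·ln C = 77.6453;  18.0000·k + 6·ln C = 18.4273.
Δ = 82.0000·6 − (18.0000)² = 168.0000; k = (77.6453·6 − 18.0000·18.4273)/168.0000 = 0.79869, ln C = (82.0000·18.4273 − 18.0000·77.6453)/168.0000 = 0.67513.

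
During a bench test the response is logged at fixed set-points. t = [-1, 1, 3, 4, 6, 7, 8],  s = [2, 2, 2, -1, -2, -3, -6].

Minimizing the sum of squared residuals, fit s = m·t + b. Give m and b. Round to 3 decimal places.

Entries of MᵀM: Σt·t = 176, Σt = 28, Σ1 = 7.
And Σt·s = -79, Σs = -6.
So MᵀM·[m, b]ᵀ = Mᵀs: [[176, 28]; [28, 7]]·[m, b]ᵀ = [-79, -6]ᵀ.
Eliminating b: 7·(row 1) − 28·(row 2) gives 448·m = 7·(-79) − 28·(-6) = -385, so m = -55/64.
Then b = ((-6) − 28·(-55/64))/7 = 289/112.

m = -0.859, b = 2.580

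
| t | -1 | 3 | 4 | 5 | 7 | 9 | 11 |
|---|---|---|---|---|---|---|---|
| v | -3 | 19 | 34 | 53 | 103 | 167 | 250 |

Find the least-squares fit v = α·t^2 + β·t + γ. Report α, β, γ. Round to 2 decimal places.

Forming MᵀM = [[24566, 2618, 302]; [2618, 302, 38]; [302, 38, 7]] and Mᵀv = [50861, 5435, 623]ᵀ gives MᵀM·[α, β, γ]ᵀ = Mᵀv.
Solving the 3×3 system (Gaussian elimination) gives α = 16713/8554, β = 31513/21385, γ = -70422/21385.

α = 1.95, β = 1.47, γ = -3.29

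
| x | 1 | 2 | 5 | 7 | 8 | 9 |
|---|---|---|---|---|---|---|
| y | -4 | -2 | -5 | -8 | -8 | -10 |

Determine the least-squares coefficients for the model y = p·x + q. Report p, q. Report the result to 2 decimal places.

Setting ∂/∂p … = 0 gives: 224·p + 32·q = -243;  32·p + 6·q = -37.
Eliminating q: 6·(row 1) − 32·(row 2) gives 320·p = 6·(-243) − 32·(-37) = -274, so p = -137/160.
Then q = ((-37) − 32·(-137/160))/6 = -8/5.

p = -0.86, q = -1.60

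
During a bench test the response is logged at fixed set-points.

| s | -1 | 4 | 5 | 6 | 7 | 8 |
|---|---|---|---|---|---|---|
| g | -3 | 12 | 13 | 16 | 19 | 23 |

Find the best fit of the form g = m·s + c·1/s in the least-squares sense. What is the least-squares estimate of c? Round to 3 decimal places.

The normal system XᵀX·[m, c]ᵀ = Xᵀg is [[191, 6]; [6, 822949/705600]]·[m, c]ᵀ = [529, 14159/840]ᵀ.
det = 191·(822949/705600) − 6² = 131781659/705600.
m = (529·(822949/705600) − 6·(14159/840))/(131781659/705600) = 363978661/131781659; c = (191·(14159/840) − 6·529)/(131781659/705600) = 32095560/131781659.

c = 0.244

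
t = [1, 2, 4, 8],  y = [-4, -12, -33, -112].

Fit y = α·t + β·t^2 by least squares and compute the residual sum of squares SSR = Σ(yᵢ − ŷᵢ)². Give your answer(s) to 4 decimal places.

SSR = 1.0280

Setting ∂/∂α … = 0 gives: 85·α + 585·β = -1056;  585·α + 4369·β = -7748.
Δ = 85·4369 − 585² = 29140.
α = ((-1056)·4369 − 585·(-7748))/29140 = -20271/7285; β = (85·(-7748) − 585·(-1056))/29140 = -2041/1457.
Residuals: 1336/7285, -6058/7285, 3959/7285, -632/7285; SSR = 7489/7285.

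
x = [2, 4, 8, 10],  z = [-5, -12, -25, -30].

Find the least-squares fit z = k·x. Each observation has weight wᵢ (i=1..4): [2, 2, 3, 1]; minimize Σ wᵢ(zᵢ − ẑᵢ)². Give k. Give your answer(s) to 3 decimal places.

The normal equations are: 332·k = -1016.
(Σwᵢ·x·x = 332, Σwᵢ·x·z = -1016.)
k = (-1016)/332 = -3.06024.

k = -3.060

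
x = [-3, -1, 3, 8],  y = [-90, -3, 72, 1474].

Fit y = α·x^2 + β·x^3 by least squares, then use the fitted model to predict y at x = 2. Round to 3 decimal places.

Normal-equation sums: Σx^2·x^2 = 4259, Σx^2·x^3 = 32767, Σx^3·x^3 = 263603.
And Σx^2·y = 94171, Σx^3·y = 759065.
AᵀA·[α, β]ᵀ = Aᵀy becomes [[4259, 32767]; [32767, 263603]]·[α, β]ᵀ = [94171, 759065]ᵀ.
det = 4259·263603 − 32767² = 49008888.
α = (94171·263603 − 32767·759065)/49008888 = -2695819/2722716; β = (4259·759065 − 32767·94171)/49008888 = 8175371/2722716.
At x = 2: ŷ = (-2695819/2722716)·(4) + (8175371/2722716)·(8) = 4551641/226893.

ŷ = 20.061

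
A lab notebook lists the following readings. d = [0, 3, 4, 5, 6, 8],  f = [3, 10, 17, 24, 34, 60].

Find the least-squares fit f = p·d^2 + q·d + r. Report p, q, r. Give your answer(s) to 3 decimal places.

Sums needed: Σd^2·d^2 = 6354, Σd^2·d = 944, Σd^2 = 150, Σd·d = 150, Σd = 26, Σ1 = 6.
And Σd^2·f = 6026, Σd·f = 902, Σf = 148.
So MᵀM·[p, q, r]ᵀ = Mᵀf: [[6354, 944, 150]; [944, 150, 26]; [150, 26, 6]]·[p, q, r]ᵀ = [6026, 902, 148]ᵀ.
Solving the 3×3 system (Gaussian elimination) gives p = 1093/1155, q = -181/385, r = 3518/1155.

p = 0.946, q = -0.470, r = 3.046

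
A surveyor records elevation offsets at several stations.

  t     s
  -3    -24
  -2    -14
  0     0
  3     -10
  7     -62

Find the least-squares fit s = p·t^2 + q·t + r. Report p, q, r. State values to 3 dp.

Normal-equation sums: Σt^2·t^2 = 2579, Σt^2·t = 335, Σt^2 = 71, Σt·t = 71, Σt = 5, Σ1 = 5.
Moment sums: Σt^2·s = -3400, Σt·s = -364, Σs = -110.
XᵀX·[p, q, r]ᵀ = Xᵀs becomes [[2579, 335, 71]; [335, 71, 5]; [71, 5, 5]]·[p, q, r]ᵀ = [-3400, -364, -110]ᵀ.
Row-reducing yields p = -685/429, q = 33/13, r = -800/429.

p = -1.597, q = 2.538, r = -1.865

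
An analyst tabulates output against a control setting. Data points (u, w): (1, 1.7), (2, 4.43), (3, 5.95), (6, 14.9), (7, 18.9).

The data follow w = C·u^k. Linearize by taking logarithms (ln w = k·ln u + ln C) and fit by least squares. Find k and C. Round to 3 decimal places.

Let Y = ln w. Fitting Y = k·ln u + ln C by least squares:
Σln u = 5.5294, Σ(ln u)² = 8.6844, Σln w = 9.4429, Σln u·ln w = 13.5505.
Equations: 8.6844·k + 5.5294·ln C = 13.5505;  5.5294·k + 5·ln C = 9.4429.
Δ = 8.6844·5 − (5.5294)² = 12.8473; k = (13.5505·5 − 5.5294·9.4429)/12.8473 = 1.20946, ln C = (8.6844·9.4429 − 5.5294·13.5505)/12.8473 = 0.55106, so C = exp(0.55106) = 1.73510.

k = 1.209, C = 1.735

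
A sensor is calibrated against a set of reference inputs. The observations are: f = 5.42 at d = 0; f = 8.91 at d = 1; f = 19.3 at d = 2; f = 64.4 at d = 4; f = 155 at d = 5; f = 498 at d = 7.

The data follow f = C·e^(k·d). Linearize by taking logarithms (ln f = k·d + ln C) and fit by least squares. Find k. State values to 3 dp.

Linearized form: ln f = k·d + ln C. From the 6 transformed points,
Σd = 19.0000, Σ(d)² = 95.0000, Σln f = 22.2565, Σd·ln f = 93.4592.
Equations: 95.0000·k + 19.0000·ln C = 93.4592;  19.0000·k + 6·ln C = 22.2565.
Δ = 95.0000·6 − (19.0000)² = 209.0000; k = (93.4592·6 − 19.0000·22.2565)/209.0000 = 0.65972, ln C = (95.0000·22.2565 − 19.0000·93.4592)/209.0000 = 1.62031.

k = 0.660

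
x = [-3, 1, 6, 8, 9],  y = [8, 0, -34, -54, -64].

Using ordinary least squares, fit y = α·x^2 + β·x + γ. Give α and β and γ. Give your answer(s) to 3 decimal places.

Entries of MᵀM: Σx^2·x^2 = 12035, Σx^2·x = 1431, Σx^2 = 191, Σx·x = 191, Σx = 21, Σ1 = 5.
Right-hand side: Σx^2·y = -9792, Σx·y = -1236, Σy = -144.
MᵀM·[α, β, γ]ᵀ = Mᵀy becomes [[12035, 1431, 191]; [1431, 191, 21]; [191, 21, 5]]·[α, β, γ]ᵀ = [-9792, -1236, -144]ᵀ.
Inverting the 3×3 Gram matrix, [α, β, γ]ᵀ = [-18432/38233, -122010/38233, 115434/38233]ᵀ.

α = -0.482, β = -3.191, γ = 3.019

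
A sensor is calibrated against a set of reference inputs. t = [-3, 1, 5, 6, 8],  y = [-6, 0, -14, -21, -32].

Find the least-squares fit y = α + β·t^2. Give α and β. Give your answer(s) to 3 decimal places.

Entries of MᵀM: Σ1 = 5, Σt^2 = 135, Σt^2·t^2 = 6099.
For Mᵀy: Σy = -73, Σt^2·y = -3208.
Δ = 5·6099 − 135² = 12270.
α = ((-73)·6099 − 135·(-3208))/12270 = -4049/4090; β = (5·(-3208) − 135·(-73))/12270 = -1237/2454.

α = -0.990, β = -0.504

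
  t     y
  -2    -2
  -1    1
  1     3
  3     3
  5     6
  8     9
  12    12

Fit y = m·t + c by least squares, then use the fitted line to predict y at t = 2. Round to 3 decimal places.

Sums needed: Σt·t = 248, Σt = 26, Σ1 = 7.
And Σt·y = 261, Σy = 32.
XᵀX·[m, c]ᵀ = Xᵀy becomes [[248, 26]; [26, 7]]·[m, c]ᵀ = [261, 32]ᵀ.
Δ = 248·7 − 26² = 1060.
m = (261·7 − 26·32)/1060 = 199/212; c = (248·32 − 26·261)/1060 = 115/106.
At t = 2: ŷ = (199/212)·(2) + (115/106)·(1) = 157/53.

ŷ = 2.962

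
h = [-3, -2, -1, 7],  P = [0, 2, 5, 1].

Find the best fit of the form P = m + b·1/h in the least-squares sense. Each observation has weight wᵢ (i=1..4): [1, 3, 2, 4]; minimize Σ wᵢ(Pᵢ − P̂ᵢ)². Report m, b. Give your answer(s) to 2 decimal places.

Sums needed: Σwᵢ·1 = 10, Σwᵢ·1/h = -137/42, Σwᵢ·1/h·1/h = 5191/1764.
For XᵀWP: Σwᵢ·P = 20, Σwᵢ·1/h·P = -87/7.
Eliminating b: (5191/1764)·(row 1) − (-137/42)·(row 2) gives (11047/588)·m = (5191/1764)·20 − (-137/42)·(-87/7) = 16153/882, so m = 32306/33141.
Then b = ((-87/7) − (-137/42)·(32306/33141))/(5191/1764) = -34720/11047.

m = 0.97, b = -3.14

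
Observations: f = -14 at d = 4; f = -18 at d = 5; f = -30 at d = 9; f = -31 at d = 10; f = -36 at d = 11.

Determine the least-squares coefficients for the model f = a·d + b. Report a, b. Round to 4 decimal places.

Entries of MᵀM: Σd·d = 343, Σd = 39, Σ1 = 5.
For Mᵀf: Σd·f = -1122, Σf = -129.
So MᵀM·[a, b]ᵀ = Mᵀf: [[343, 39]; [39, 5]]·[a, b]ᵀ = [-1122, -129]ᵀ.
det = 343·5 − 39² = 194.
a = ((-1122)·5 − 39·(-129))/194 = -579/194; b = (343·(-129) − 39·(-1122))/194 = -489/194.

a = -2.9845, b = -2.5206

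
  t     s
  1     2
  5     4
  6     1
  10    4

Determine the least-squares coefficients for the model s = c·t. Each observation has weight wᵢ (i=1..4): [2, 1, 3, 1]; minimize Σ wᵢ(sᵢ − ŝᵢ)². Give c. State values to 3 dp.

The normal system XᵀWX·[c]ᵀ = XᵀWs is [[235]]·[c]ᵀ = [82]ᵀ.
Hence c = 82 / 235 ≈ 0.348936.

c = 0.349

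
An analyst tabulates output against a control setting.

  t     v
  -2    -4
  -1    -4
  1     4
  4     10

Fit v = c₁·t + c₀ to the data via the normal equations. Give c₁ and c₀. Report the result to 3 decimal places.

c₁ = 2.524, c₀ = 0.238

Sums needed: Σt·t = 22, Σt = 2, Σ1 = 4.
Moment sums: Σt·v = 56, Σv = 6.
Eliminating c₀: 4·(row 1) − 2·(row 2) gives 84·c₁ = 4·56 − 2·6 = 212, so c₁ = 53/21.
Then c₀ = (6 − 2·(53/21))/4 = 5/21.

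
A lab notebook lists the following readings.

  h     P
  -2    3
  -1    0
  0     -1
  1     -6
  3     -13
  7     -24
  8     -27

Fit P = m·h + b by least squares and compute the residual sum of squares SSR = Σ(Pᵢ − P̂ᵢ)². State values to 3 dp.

SSR = 4.552

Entries of XᵀX: Σh·h = 128, Σh = 16, Σ1 = 7.
Right-hand side: Σh·P = -435, ΣP = -68.
So XᵀX·[m, b]ᵀ = XᵀP: [[128, 16]; [16, 7]]·[m, b]ᵀ = [-435, -68]ᵀ.
det = 128·7 − 16² = 640.
m = ((-435)·7 − 16·(-68))/640 = -1957/640; b = (128·(-68) − 16·(-435))/640 = -109/40.
Residuals: -25/64, -213/640, 69/40, -139/640, -141/128, 83/640, 3/16; SSR = 2913/640.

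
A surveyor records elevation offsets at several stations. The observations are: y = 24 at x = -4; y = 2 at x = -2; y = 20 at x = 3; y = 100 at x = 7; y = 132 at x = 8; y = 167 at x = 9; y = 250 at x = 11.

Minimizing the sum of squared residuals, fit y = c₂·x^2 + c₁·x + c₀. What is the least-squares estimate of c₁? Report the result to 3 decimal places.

Sums needed: Σx^2·x^2 = 28052, Σx^2·x = 2870, Σx^2 = 344, Σx·x = 344, Σx = 32, Σ1 = 7.
And Σx^2·y = 57697, Σx·y = 5969, Σy = 695.
Solving the 3×3 system (Gaussian elimination) gives c₂ = 3613735/1822002, c₁ = 2014049/1822002, c₀ = -982929/303667.

c₁ = 1.105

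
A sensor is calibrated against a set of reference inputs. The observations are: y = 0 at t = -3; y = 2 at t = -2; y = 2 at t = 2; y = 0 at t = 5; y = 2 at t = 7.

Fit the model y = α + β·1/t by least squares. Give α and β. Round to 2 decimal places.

Setting ∂/∂α … = 0 gives: 5·α + (1/105)·β = 6;  (1/105)·α + (14807/22050)·β = 2/7.
(Σ1 = 5, Σ1/t = 1/105, Σ1/t·1/t = 14807/22050, Σy = 6, Σ1/t·y = 2/7.)
Δ = 5·(14807/22050) − (1/105)² = 74033/22050.
α = (6·(14807/22050) − (1/105)·(2/7))/(74033/22050) = 88782/74033; β = (5·(2/7) − (1/105)·6)/(74033/22050) = 30240/74033.

α = 1.20, β = 0.41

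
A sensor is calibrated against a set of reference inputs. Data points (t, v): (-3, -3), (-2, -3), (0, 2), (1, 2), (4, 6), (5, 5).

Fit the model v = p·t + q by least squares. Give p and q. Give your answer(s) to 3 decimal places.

Sums needed: Σt·t = 55, Σt = 5, Σ1 = 6.
And Σt·v = 66, Σv = 9.
XᵀX·[p, q]ᵀ = Xᵀv becomes [[55, 5]; [5, 6]]·[p, q]ᵀ = [66, 9]ᵀ.
Δ = 55·6 − 5² = 305.
p = (66·6 − 5·9)/305 = 351/305; q = (55·9 − 5·66)/305 = 33/61.

p = 1.151, q = 0.541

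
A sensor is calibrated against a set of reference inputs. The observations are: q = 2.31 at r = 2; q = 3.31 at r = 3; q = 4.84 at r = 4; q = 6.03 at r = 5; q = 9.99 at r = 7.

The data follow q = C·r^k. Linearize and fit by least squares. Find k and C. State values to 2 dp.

Let Y = ln q. Fitting Y = k·ln r + ln C by least squares:
Over the data: Σln r = 6.7334, Σ(ln r)² = 9.9861, Σln q = 7.7094, Σln r·ln q = 11.4518.
Normal system: [[9.9861, 6.7334]; [6.7334, 5]]·[k, ln C]ᵀ = [11.4518, 7.7094]ᵀ.
Solving (det = 4.5917): k = 1.16479, ln C = -0.02671, so C = exp(-0.02671) = 0.97364.

k = 1.16, C = 0.97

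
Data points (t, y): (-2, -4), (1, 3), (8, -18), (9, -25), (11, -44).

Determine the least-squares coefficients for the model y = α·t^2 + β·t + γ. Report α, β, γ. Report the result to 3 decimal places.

Compute the Gram sums: Σt^2·t^2 = 25315, Σt^2·t = 2565, Σt^2 = 271, Σt·t = 271, Σt = 27, Σ1 = 5.
For Xᵀy: Σt^2·y = -8514, Σt·y = -842, Σy = -88.
XᵀX·[α, β, γ]ᵀ = Xᵀy becomes [[25315, 2565, 271]; [2565, 271, 27]; [271, 27, 5]]·[α, β, γ]ᵀ = [-8514, -842, -88]ᵀ.
Row-reducing yields α = -80915/146191, β = 283651/146191, γ = 280916/146191.

α = -0.553, β = 1.940, γ = 1.922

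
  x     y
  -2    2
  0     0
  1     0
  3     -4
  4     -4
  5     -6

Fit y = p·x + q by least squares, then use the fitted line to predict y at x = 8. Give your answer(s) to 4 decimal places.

Forming AᵀA = [[55, 11]; [11, 6]] and Aᵀy = [-62, -12]ᵀ gives AᵀA·[p, q]ᵀ = Aᵀy.
det = 55·6 − 11² = 209.
p = ((-62)·6 − 11·(-12))/209 = -240/209; q = (55·(-12) − 11·(-62))/209 = 2/19.
At x = 8: ŷ = (-240/209)·(8) + (2/19)·(1) = -1898/209.

ŷ = -9.0813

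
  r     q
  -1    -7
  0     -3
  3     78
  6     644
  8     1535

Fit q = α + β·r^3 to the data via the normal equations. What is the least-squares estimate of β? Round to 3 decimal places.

β = 3.004

The normal system MᵀM·[α, β]ᵀ = Mᵀq is [[5, 754]; [754, 309530]]·[α, β]ᵀ = [2247, 927137]ᵀ.
Eliminating β: 309530·(row 1) − 754·(row 2) gives 979134·α = 309530·2247 − 754·927137 = -3547388, so α = -136438/37659.
Then β = (927137 − 754·(-136438/37659))/309530 = 2941447/979134.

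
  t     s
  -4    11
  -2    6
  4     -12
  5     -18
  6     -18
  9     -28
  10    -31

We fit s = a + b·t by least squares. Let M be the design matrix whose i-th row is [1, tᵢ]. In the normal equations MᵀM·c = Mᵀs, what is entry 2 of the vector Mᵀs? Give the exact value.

Entry 2 ↔ basis t, so (Mᵀs)_{2} = Σᵢ (t)·sᵢ = (-4)·(11) + (-2)·(6) + (4)·(-12) + (5)·(-18) + (6)·(-18) + (9)·(-28) + (10)·(-31) = -864.

-864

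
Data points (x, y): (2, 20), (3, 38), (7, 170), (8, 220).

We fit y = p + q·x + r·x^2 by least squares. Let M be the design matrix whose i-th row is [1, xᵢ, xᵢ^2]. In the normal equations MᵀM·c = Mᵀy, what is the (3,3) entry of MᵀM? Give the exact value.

Row 3 ↔ basis x^2, column 3 ↔ basis x^2, so (MᵀM)_{3,3} = Σᵢ (x^2)·(x^2) = (4)·(4) + (9)·(9) + (49)·(49) + (64)·(64) = 6594.

6594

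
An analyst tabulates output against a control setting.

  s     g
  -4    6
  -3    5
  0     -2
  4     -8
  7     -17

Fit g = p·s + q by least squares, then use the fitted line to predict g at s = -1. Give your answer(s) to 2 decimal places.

From the data, Σs·s = 90, Σs = 4, Σ1 = 5.
For Aᵀg: Σs·g = -190, Σg = -16.
Normal equations: [[90, 4]; [4, 5]]·[p, q]ᵀ = [-190, -16]ᵀ.
Eliminating q: 5·(row 1) − 4·(row 2) gives 434·p = 5·(-190) − 4·(-16) = -886, so p = -443/217.
Then q = ((-16) − 4·(-443/217))/5 = -340/217.
At s = -1: ĝ = (-443/217)·(-1) + (-340/217)·(1) = 103/217.

ĝ = 0.47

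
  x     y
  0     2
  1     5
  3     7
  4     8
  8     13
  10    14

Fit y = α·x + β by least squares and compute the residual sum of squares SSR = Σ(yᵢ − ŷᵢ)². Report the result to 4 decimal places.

Sums needed: Σx·x = 190, Σx = 26, Σ1 = 6.
For Mᵀy: Σx·y = 302, Σy = 49.
Normal equations: [[190, 26]; [26, 6]]·[α, β]ᵀ = [302, 49]ᵀ.
det = 190·6 − 26² = 464.
α = (302·6 − 26·49)/464 = 269/232; β = (190·49 − 26·302)/464 = 729/232.
Residuals: -265/232, 81/116, 11/29, 51/232, 135/232, -171/232; SSR = 665/232.

SSR = 2.8664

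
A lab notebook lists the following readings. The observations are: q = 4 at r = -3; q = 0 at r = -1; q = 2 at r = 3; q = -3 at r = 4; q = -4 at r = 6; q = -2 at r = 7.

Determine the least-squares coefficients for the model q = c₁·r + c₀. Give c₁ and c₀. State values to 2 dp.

c₁ = -0.62, c₀ = 1.16

Entries of MᵀM: Σr·r = 120, Σr = 16, Σ1 = 6.
For Mᵀq: Σr·q = -56, Σq = -3.
MᵀM·[c₁, c₀]ᵀ = Mᵀq becomes [[120, 16]; [16, 6]]·[c₁, c₀]ᵀ = [-56, -3]ᵀ.
Determinant 120·6 − 16² = 464.
c₁ = ((-56)·6 − 16·(-3))/464 = -18/29; c₀ = (120·(-3) − 16·(-56))/464 = 67/58.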